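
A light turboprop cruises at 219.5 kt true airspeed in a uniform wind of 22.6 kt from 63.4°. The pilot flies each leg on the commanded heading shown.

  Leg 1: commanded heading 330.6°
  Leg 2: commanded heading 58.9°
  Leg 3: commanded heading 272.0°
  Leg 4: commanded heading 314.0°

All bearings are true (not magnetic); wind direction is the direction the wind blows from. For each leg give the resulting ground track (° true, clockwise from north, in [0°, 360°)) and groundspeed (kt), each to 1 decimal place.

Leg 1: heading 330.6°; drift -5.8° → track 324.8°, groundspeed 221.8 kt
Leg 2: heading 58.9°; drift -0.5° → track 58.4°, groundspeed 197.0 kt
Leg 3: heading 272.0°; drift -2.6° → track 269.4°, groundspeed 239.6 kt
Leg 4: heading 314.0°; drift -5.4° → track 308.6°, groundspeed 228.0 kt

Leg 1: track=324.8°, groundspeed=221.8 kt
Leg 2: track=58.4°, groundspeed=197.0 kt
Leg 3: track=269.4°, groundspeed=239.6 kt
Leg 4: track=308.6°, groundspeed=228.0 kt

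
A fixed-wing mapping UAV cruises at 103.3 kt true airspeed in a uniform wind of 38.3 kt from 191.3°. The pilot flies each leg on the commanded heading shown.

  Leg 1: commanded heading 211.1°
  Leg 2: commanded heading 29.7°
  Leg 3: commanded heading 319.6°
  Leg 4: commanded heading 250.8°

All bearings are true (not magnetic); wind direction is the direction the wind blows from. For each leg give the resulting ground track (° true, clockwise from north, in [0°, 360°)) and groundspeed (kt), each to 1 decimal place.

Leg 1: heading 211.1°; drift +10.9° → track 222.0°, groundspeed 68.5 kt
Leg 2: heading 29.7°; drift -4.9° → track 24.8°, groundspeed 140.2 kt
Leg 3: heading 319.6°; drift +13.3° → track 332.9°, groundspeed 130.5 kt
Leg 4: heading 250.8°; drift +21.5° → track 272.3°, groundspeed 90.1 kt

Leg 1: track=222.0°, groundspeed=68.5 kt
Leg 2: track=24.8°, groundspeed=140.2 kt
Leg 3: track=332.9°, groundspeed=130.5 kt
Leg 4: track=272.3°, groundspeed=90.1 kt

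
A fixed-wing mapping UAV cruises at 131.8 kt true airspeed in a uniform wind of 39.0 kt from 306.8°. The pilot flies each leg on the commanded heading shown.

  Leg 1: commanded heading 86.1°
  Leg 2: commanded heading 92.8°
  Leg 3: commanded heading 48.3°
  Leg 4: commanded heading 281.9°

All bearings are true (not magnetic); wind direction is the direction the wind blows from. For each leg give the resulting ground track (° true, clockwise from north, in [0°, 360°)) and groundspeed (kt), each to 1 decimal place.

Leg 1: track=95.1°, groundspeed=163.4 kt
Leg 2: track=100.4°, groundspeed=165.6 kt
Leg 3: track=63.6°, groundspeed=144.7 kt
Leg 4: track=272.2°, groundspeed=97.8 kt

Leg 1: heading 86.1°; drift +9.0° → track 95.1°, groundspeed 163.4 kt
Leg 2: heading 92.8°; drift +7.6° → track 100.4°, groundspeed 165.6 kt
Leg 3: heading 48.3°; drift +15.3° → track 63.6°, groundspeed 144.7 kt
Leg 4: heading 281.9°; drift -9.7° → track 272.2°, groundspeed 97.8 kt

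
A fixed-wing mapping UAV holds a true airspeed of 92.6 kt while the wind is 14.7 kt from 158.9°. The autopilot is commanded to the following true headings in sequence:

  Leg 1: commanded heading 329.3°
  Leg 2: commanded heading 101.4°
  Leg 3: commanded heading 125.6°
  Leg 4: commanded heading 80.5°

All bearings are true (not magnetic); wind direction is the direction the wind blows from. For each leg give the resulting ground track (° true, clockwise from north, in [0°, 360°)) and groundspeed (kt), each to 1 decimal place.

Leg 1: track=330.6°, groundspeed=107.1 kt
Leg 2: track=93.1°, groundspeed=85.6 kt
Leg 3: track=119.9°, groundspeed=80.7 kt
Leg 4: track=71.4°, groundspeed=90.8 kt

Leg 1: heading 329.3°; drift +1.3° → track 330.6°, groundspeed 107.1 kt
Leg 2: heading 101.4°; drift -8.3° → track 93.1°, groundspeed 85.6 kt
Leg 3: heading 125.6°; drift -5.7° → track 119.9°, groundspeed 80.7 kt
Leg 4: heading 80.5°; drift -9.1° → track 71.4°, groundspeed 90.8 kt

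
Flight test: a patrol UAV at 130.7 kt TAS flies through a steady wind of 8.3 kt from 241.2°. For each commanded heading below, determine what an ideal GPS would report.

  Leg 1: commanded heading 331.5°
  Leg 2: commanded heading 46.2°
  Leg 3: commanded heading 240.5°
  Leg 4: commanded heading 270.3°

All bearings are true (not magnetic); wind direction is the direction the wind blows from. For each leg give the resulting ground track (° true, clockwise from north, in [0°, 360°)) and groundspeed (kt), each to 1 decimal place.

Leg 1: track=335.1°, groundspeed=131.0 kt
Leg 2: track=47.1°, groundspeed=138.7 kt
Leg 3: track=240.5°, groundspeed=122.4 kt
Leg 4: track=272.2°, groundspeed=123.5 kt

Leg 1: heading 331.5°; drift +3.6° → track 335.1°, groundspeed 131.0 kt
Leg 2: heading 46.2°; drift +0.9° → track 47.1°, groundspeed 138.7 kt
Leg 3: heading 240.5°; drift +0.0° → track 240.5°, groundspeed 122.4 kt
Leg 4: heading 270.3°; drift +1.9° → track 272.2°, groundspeed 123.5 kt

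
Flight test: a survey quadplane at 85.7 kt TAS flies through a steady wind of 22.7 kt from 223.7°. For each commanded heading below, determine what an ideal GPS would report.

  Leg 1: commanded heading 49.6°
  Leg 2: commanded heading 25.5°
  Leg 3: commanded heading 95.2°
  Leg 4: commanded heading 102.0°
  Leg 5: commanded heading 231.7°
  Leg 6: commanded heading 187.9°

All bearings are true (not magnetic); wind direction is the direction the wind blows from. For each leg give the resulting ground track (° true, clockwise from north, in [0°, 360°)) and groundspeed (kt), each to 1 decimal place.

Leg 1: heading 49.6°; drift -1.2° → track 48.4°, groundspeed 108.3 kt
Leg 2: heading 25.5°; drift +3.8° → track 29.3°, groundspeed 107.5 kt
Leg 3: heading 95.2°; drift -10.1° → track 85.1°, groundspeed 101.4 kt
Leg 4: heading 102.0°; drift -11.2° → track 90.8°, groundspeed 99.5 kt
Leg 5: heading 231.7°; drift +2.9° → track 234.6°, groundspeed 63.3 kt
Leg 6: heading 187.9°; drift -11.2° → track 176.7°, groundspeed 68.6 kt

Leg 1: track=48.4°, groundspeed=108.3 kt
Leg 2: track=29.3°, groundspeed=107.5 kt
Leg 3: track=85.1°, groundspeed=101.4 kt
Leg 4: track=90.8°, groundspeed=99.5 kt
Leg 5: track=234.6°, groundspeed=63.3 kt
Leg 6: track=176.7°, groundspeed=68.6 kt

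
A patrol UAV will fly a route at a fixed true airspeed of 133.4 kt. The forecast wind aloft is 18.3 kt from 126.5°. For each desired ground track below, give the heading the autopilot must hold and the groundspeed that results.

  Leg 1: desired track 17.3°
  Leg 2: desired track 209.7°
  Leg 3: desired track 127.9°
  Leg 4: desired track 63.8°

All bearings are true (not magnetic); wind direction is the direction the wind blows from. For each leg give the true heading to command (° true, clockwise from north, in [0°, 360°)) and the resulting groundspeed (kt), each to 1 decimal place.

Leg 1: desired track 17.3°; wind correction +7.4° → command heading 24.7°, groundspeed 138.3 kt
Leg 2: desired track 209.7°; wind correction -7.8° → command heading 201.9°, groundspeed 130.0 kt
Leg 3: desired track 127.9°; wind correction -0.2° → command heading 127.7°, groundspeed 115.1 kt
Leg 4: desired track 63.8°; wind correction +7.0° → command heading 70.8°, groundspeed 124.0 kt

Leg 1: heading=24.7°, groundspeed=138.3 kt
Leg 2: heading=201.9°, groundspeed=130.0 kt
Leg 3: heading=127.7°, groundspeed=115.1 kt
Leg 4: heading=70.8°, groundspeed=124.0 kt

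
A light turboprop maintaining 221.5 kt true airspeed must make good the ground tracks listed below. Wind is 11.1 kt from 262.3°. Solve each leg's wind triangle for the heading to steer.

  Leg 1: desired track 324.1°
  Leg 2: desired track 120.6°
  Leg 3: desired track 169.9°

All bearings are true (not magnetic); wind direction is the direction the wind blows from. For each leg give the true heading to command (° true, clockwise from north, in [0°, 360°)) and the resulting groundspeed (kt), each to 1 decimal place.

Leg 1: heading=321.6°, groundspeed=216.0 kt
Leg 2: heading=122.4°, groundspeed=230.1 kt
Leg 3: heading=172.8°, groundspeed=221.7 kt

Leg 1: desired track 324.1°; wind correction -2.5° → command heading 321.6°, groundspeed 216.0 kt
Leg 2: desired track 120.6°; wind correction +1.8° → command heading 122.4°, groundspeed 230.1 kt
Leg 3: desired track 169.9°; wind correction +2.9° → command heading 172.8°, groundspeed 221.7 kt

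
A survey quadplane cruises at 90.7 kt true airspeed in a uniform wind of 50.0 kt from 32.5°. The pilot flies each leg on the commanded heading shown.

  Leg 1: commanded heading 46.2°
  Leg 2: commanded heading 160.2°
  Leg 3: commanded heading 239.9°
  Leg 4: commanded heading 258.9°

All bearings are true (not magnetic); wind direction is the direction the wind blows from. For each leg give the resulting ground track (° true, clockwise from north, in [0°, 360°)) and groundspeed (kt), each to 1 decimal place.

Leg 1: heading 46.2°; drift +15.7° → track 61.9°, groundspeed 43.8 kt
Leg 2: heading 160.2°; drift +18.1° → track 178.3°, groundspeed 127.6 kt
Leg 3: heading 239.9°; drift -9.7° → track 230.2°, groundspeed 137.0 kt
Leg 4: heading 258.9°; drift -16.1° → track 242.8°, groundspeed 130.3 kt

Leg 1: track=61.9°, groundspeed=43.8 kt
Leg 2: track=178.3°, groundspeed=127.6 kt
Leg 3: track=230.2°, groundspeed=137.0 kt
Leg 4: track=242.8°, groundspeed=130.3 kt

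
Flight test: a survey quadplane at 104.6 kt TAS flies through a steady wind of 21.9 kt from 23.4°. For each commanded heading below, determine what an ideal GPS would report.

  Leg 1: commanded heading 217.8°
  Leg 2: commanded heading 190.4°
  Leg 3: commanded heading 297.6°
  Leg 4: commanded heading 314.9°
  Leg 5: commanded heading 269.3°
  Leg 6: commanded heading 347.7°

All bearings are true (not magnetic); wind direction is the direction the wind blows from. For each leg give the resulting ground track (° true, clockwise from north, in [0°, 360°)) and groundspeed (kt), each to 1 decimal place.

Leg 1: track=215.3°, groundspeed=125.9 kt
Leg 2: track=192.6°, groundspeed=126.0 kt
Leg 3: track=285.6°, groundspeed=105.3 kt
Leg 4: track=303.0°, groundspeed=98.7 kt
Leg 5: track=259.3°, groundspeed=115.3 kt
Leg 6: track=339.3°, groundspeed=87.8 kt

Leg 1: heading 217.8°; drift -2.5° → track 215.3°, groundspeed 125.9 kt
Leg 2: heading 190.4°; drift +2.2° → track 192.6°, groundspeed 126.0 kt
Leg 3: heading 297.6°; drift -12.0° → track 285.6°, groundspeed 105.3 kt
Leg 4: heading 314.9°; drift -11.9° → track 303.0°, groundspeed 98.7 kt
Leg 5: heading 269.3°; drift -10.0° → track 259.3°, groundspeed 115.3 kt
Leg 6: heading 347.7°; drift -8.4° → track 339.3°, groundspeed 87.8 kt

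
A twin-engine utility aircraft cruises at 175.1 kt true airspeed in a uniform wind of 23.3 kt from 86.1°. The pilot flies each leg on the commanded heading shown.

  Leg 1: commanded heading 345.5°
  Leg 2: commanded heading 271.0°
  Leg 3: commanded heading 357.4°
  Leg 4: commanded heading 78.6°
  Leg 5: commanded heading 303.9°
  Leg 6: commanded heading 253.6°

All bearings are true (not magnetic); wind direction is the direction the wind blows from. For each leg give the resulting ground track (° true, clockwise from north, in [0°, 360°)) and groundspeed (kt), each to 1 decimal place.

Leg 1: heading 345.5°; drift -7.3° → track 338.2°, groundspeed 180.8 kt
Leg 2: heading 271.0°; drift -0.6° → track 270.4°, groundspeed 198.3 kt
Leg 3: heading 357.4°; drift -7.6° → track 349.8°, groundspeed 176.1 kt
Leg 4: heading 78.6°; drift -1.1° → track 77.5°, groundspeed 152.0 kt
Leg 5: heading 303.9°; drift -4.2° → track 299.7°, groundspeed 194.0 kt
Leg 6: heading 253.6°; drift +1.5° → track 255.1°, groundspeed 197.9 kt

Leg 1: track=338.2°, groundspeed=180.8 kt
Leg 2: track=270.4°, groundspeed=198.3 kt
Leg 3: track=349.8°, groundspeed=176.1 kt
Leg 4: track=77.5°, groundspeed=152.0 kt
Leg 5: track=299.7°, groundspeed=194.0 kt
Leg 6: track=255.1°, groundspeed=197.9 kt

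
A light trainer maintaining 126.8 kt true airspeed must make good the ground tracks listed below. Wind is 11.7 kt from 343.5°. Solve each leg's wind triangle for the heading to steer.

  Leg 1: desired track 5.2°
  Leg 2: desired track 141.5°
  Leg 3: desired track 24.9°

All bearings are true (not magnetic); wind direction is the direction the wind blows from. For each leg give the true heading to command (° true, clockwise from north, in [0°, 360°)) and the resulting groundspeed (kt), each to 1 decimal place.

Leg 1: heading=3.2°, groundspeed=115.9 kt
Leg 2: heading=139.5°, groundspeed=137.6 kt
Leg 3: heading=21.4°, groundspeed=117.8 kt

Leg 1: desired track 5.2°; wind correction -2.0° → command heading 3.2°, groundspeed 115.9 kt
Leg 2: desired track 141.5°; wind correction -2.0° → command heading 139.5°, groundspeed 137.6 kt
Leg 3: desired track 24.9°; wind correction -3.5° → command heading 21.4°, groundspeed 117.8 kt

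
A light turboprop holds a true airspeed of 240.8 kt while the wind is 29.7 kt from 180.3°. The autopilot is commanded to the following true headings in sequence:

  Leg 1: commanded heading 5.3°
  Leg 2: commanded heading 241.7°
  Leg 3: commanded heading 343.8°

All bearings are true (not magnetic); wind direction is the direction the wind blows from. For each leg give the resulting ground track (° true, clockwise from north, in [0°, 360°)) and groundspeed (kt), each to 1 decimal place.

Leg 1: track=4.8°, groundspeed=270.4 kt
Leg 2: track=248.3°, groundspeed=228.1 kt
Leg 3: track=345.6°, groundspeed=269.4 kt

Leg 1: heading 5.3°; drift -0.5° → track 4.8°, groundspeed 270.4 kt
Leg 2: heading 241.7°; drift +6.6° → track 248.3°, groundspeed 228.1 kt
Leg 3: heading 343.8°; drift +1.8° → track 345.6°, groundspeed 269.4 kt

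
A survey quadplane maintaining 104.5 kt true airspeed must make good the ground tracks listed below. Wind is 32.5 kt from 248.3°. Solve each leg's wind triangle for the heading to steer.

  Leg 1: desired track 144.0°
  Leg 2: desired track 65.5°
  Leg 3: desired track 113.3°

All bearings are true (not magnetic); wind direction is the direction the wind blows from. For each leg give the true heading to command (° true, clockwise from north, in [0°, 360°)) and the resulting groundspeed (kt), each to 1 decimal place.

Leg 1: heading=161.5°, groundspeed=107.7 kt
Leg 2: heading=64.6°, groundspeed=136.9 kt
Leg 3: heading=126.0°, groundspeed=124.9 kt

Leg 1: desired track 144.0°; wind correction +17.5° → command heading 161.5°, groundspeed 107.7 kt
Leg 2: desired track 65.5°; wind correction -0.9° → command heading 64.6°, groundspeed 136.9 kt
Leg 3: desired track 113.3°; wind correction +12.7° → command heading 126.0°, groundspeed 124.9 kt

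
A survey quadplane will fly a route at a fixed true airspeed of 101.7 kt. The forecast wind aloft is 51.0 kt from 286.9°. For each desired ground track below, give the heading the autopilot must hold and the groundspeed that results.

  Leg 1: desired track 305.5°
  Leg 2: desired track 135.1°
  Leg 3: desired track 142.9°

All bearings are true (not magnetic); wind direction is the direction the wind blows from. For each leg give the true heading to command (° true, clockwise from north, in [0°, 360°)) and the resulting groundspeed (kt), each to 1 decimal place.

Leg 1: heading=296.3°, groundspeed=52.1 kt
Leg 2: heading=148.8°, groundspeed=143.7 kt
Leg 3: heading=160.0°, groundspeed=138.4 kt

Leg 1: desired track 305.5°; wind correction -9.2° → command heading 296.3°, groundspeed 52.1 kt
Leg 2: desired track 135.1°; wind correction +13.7° → command heading 148.8°, groundspeed 143.7 kt
Leg 3: desired track 142.9°; wind correction +17.1° → command heading 160.0°, groundspeed 138.4 kt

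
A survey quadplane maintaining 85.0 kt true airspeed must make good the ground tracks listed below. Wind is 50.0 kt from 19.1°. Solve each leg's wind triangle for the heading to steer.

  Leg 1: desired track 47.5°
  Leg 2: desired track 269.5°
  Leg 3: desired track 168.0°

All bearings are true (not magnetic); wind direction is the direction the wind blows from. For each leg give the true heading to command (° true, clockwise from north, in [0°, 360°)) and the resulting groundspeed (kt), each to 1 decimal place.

Leg 1: desired track 47.5°; wind correction -16.2° → command heading 31.3°, groundspeed 37.6 kt
Leg 2: desired track 269.5°; wind correction +33.7° → command heading 303.2°, groundspeed 87.5 kt
Leg 3: desired track 168.0°; wind correction -17.7° → command heading 150.3°, groundspeed 123.8 kt

Leg 1: heading=31.3°, groundspeed=37.6 kt
Leg 2: heading=303.2°, groundspeed=87.5 kt
Leg 3: heading=150.3°, groundspeed=123.8 kt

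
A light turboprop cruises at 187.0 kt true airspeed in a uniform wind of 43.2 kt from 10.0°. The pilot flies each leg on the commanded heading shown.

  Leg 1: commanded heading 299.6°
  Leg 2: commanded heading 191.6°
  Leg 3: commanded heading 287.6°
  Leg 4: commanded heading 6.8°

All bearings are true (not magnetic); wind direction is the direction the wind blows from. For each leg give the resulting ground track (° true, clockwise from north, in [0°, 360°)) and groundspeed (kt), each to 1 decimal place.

Leg 1: track=286.3°, groundspeed=177.2 kt
Leg 2: track=191.3°, groundspeed=230.2 kt
Leg 3: track=274.3°, groundspeed=186.3 kt
Leg 4: track=5.8°, groundspeed=143.9 kt

Leg 1: heading 299.6°; drift -13.3° → track 286.3°, groundspeed 177.2 kt
Leg 2: heading 191.6°; drift -0.3° → track 191.3°, groundspeed 230.2 kt
Leg 3: heading 287.6°; drift -13.3° → track 274.3°, groundspeed 186.3 kt
Leg 4: heading 6.8°; drift -1.0° → track 5.8°, groundspeed 143.9 kt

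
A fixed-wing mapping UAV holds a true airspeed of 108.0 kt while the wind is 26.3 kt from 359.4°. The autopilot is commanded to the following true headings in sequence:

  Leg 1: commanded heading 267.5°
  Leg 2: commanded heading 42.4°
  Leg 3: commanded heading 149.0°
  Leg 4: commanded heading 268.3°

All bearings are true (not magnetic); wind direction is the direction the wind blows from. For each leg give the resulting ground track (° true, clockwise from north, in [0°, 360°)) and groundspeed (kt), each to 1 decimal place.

Leg 1: heading 267.5°; drift -13.6° → track 253.9°, groundspeed 112.0 kt
Leg 2: heading 42.4°; drift +11.4° → track 53.8°, groundspeed 90.6 kt
Leg 3: heading 149.0°; drift +5.8° → track 154.8°, groundspeed 131.4 kt
Leg 4: heading 268.3°; drift -13.6° → track 254.7°, groundspeed 111.6 kt

Leg 1: track=253.9°, groundspeed=112.0 kt
Leg 2: track=53.8°, groundspeed=90.6 kt
Leg 3: track=154.8°, groundspeed=131.4 kt
Leg 4: track=254.7°, groundspeed=111.6 kt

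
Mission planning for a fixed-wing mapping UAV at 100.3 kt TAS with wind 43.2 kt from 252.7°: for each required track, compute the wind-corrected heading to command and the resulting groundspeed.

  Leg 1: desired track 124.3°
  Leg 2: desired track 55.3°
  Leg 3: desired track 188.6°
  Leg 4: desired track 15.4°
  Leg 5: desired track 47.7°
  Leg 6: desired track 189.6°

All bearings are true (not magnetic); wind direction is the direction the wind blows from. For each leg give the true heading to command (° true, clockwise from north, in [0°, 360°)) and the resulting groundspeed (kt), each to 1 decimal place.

Leg 1: heading=144.0°, groundspeed=121.2 kt
Leg 2: heading=47.9°, groundspeed=140.7 kt
Leg 3: heading=211.4°, groundspeed=73.6 kt
Leg 4: heading=354.1°, groundspeed=116.8 kt
Leg 5: heading=37.2°, groundspeed=137.8 kt
Leg 6: heading=212.2°, groundspeed=73.1 kt

Leg 1: desired track 124.3°; wind correction +19.7° → command heading 144.0°, groundspeed 121.2 kt
Leg 2: desired track 55.3°; wind correction -7.4° → command heading 47.9°, groundspeed 140.7 kt
Leg 3: desired track 188.6°; wind correction +22.8° → command heading 211.4°, groundspeed 73.6 kt
Leg 4: desired track 15.4°; wind correction -21.3° → command heading 354.1°, groundspeed 116.8 kt
Leg 5: desired track 47.7°; wind correction -10.5° → command heading 37.2°, groundspeed 137.8 kt
Leg 6: desired track 189.6°; wind correction +22.6° → command heading 212.2°, groundspeed 73.1 kt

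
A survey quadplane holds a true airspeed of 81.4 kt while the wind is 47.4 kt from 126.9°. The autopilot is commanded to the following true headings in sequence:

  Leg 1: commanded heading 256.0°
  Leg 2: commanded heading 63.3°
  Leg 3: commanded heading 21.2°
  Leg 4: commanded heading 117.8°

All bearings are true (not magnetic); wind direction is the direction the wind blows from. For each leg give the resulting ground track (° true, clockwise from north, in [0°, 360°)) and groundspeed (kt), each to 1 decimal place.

Leg 1: track=274.3°, groundspeed=117.2 kt
Leg 2: track=28.2°, groundspeed=73.8 kt
Leg 3: track=355.4°, groundspeed=104.7 kt
Leg 4: track=105.6°, groundspeed=35.4 kt

Leg 1: heading 256.0°; drift +18.3° → track 274.3°, groundspeed 117.2 kt
Leg 2: heading 63.3°; drift -35.1° → track 28.2°, groundspeed 73.8 kt
Leg 3: heading 21.2°; drift -25.8° → track 355.4°, groundspeed 104.7 kt
Leg 4: heading 117.8°; drift -12.2° → track 105.6°, groundspeed 35.4 kt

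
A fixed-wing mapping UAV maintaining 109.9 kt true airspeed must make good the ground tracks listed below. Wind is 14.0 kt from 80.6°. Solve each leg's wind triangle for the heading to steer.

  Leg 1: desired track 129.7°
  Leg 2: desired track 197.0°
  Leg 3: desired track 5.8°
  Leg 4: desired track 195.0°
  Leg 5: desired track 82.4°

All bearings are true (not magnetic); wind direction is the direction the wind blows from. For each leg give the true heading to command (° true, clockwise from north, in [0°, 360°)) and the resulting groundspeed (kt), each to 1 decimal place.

Leg 1: desired track 129.7°; wind correction -5.5° → command heading 124.2°, groundspeed 100.2 kt
Leg 2: desired track 197.0°; wind correction -6.6° → command heading 190.4°, groundspeed 115.4 kt
Leg 3: desired track 5.8°; wind correction +7.1° → command heading 12.9°, groundspeed 105.4 kt
Leg 4: desired track 195.0°; wind correction -6.7° → command heading 188.3°, groundspeed 114.9 kt
Leg 5: desired track 82.4°; wind correction -0.2° → command heading 82.2°, groundspeed 95.9 kt

Leg 1: heading=124.2°, groundspeed=100.2 kt
Leg 2: heading=190.4°, groundspeed=115.4 kt
Leg 3: heading=12.9°, groundspeed=105.4 kt
Leg 4: heading=188.3°, groundspeed=114.9 kt
Leg 5: heading=82.2°, groundspeed=95.9 kt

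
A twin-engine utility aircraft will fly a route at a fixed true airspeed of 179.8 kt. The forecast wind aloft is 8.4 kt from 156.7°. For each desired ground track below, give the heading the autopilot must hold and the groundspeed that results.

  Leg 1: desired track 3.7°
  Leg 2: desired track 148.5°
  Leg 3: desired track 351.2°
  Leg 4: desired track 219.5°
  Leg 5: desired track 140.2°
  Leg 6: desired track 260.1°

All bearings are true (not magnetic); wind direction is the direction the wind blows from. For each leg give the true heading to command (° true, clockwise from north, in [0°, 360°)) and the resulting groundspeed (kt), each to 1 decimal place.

Leg 1: heading=4.9°, groundspeed=187.2 kt
Leg 2: heading=148.9°, groundspeed=171.5 kt
Leg 3: heading=351.9°, groundspeed=187.9 kt
Leg 4: heading=217.1°, groundspeed=175.8 kt
Leg 5: heading=141.0°, groundspeed=171.7 kt
Leg 6: heading=257.5°, groundspeed=181.6 kt

Leg 1: desired track 3.7°; wind correction +1.2° → command heading 4.9°, groundspeed 187.2 kt
Leg 2: desired track 148.5°; wind correction +0.4° → command heading 148.9°, groundspeed 171.5 kt
Leg 3: desired track 351.2°; wind correction +0.7° → command heading 351.9°, groundspeed 187.9 kt
Leg 4: desired track 219.5°; wind correction -2.4° → command heading 217.1°, groundspeed 175.8 kt
Leg 5: desired track 140.2°; wind correction +0.8° → command heading 141.0°, groundspeed 171.7 kt
Leg 6: desired track 260.1°; wind correction -2.6° → command heading 257.5°, groundspeed 181.6 kt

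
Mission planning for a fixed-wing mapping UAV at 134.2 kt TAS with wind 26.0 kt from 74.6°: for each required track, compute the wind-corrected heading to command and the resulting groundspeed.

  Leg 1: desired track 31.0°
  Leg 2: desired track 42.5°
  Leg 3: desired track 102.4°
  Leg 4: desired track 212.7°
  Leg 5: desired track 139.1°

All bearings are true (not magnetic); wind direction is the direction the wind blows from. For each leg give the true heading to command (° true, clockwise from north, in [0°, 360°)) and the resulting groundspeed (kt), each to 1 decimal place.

Leg 1: desired track 31.0°; wind correction +7.7° → command heading 38.7°, groundspeed 114.2 kt
Leg 2: desired track 42.5°; wind correction +5.9° → command heading 48.4°, groundspeed 111.5 kt
Leg 3: desired track 102.4°; wind correction -5.2° → command heading 97.2°, groundspeed 110.7 kt
Leg 4: desired track 212.7°; wind correction -7.4° → command heading 205.3°, groundspeed 152.4 kt
Leg 5: desired track 139.1°; wind correction -10.1° → command heading 129.0°, groundspeed 120.9 kt

Leg 1: heading=38.7°, groundspeed=114.2 kt
Leg 2: heading=48.4°, groundspeed=111.5 kt
Leg 3: heading=97.2°, groundspeed=110.7 kt
Leg 4: heading=205.3°, groundspeed=152.4 kt
Leg 5: heading=129.0°, groundspeed=120.9 kt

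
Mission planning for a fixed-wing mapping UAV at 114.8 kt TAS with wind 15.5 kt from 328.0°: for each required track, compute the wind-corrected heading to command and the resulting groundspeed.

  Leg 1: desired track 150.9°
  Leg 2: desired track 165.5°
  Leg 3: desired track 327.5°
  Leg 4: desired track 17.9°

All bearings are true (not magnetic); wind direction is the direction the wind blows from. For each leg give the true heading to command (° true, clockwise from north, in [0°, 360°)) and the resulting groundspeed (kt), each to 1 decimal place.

Leg 1: desired track 150.9°; wind correction +0.4° → command heading 151.3°, groundspeed 130.3 kt
Leg 2: desired track 165.5°; wind correction +2.3° → command heading 167.8°, groundspeed 129.5 kt
Leg 3: desired track 327.5°; wind correction +0.1° → command heading 327.6°, groundspeed 99.3 kt
Leg 4: desired track 17.9°; wind correction -5.9° → command heading 12.0°, groundspeed 104.2 kt

Leg 1: heading=151.3°, groundspeed=130.3 kt
Leg 2: heading=167.8°, groundspeed=129.5 kt
Leg 3: heading=327.6°, groundspeed=99.3 kt
Leg 4: heading=12.0°, groundspeed=104.2 kt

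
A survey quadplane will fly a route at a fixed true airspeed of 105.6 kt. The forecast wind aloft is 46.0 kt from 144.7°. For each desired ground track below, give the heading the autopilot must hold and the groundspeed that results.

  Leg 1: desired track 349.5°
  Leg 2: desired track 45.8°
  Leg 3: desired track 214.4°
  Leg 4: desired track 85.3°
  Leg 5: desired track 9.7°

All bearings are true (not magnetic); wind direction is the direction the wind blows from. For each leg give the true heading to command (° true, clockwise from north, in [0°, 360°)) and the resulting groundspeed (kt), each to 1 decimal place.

Leg 1: desired track 349.5°; wind correction +10.5° → command heading 0.0°, groundspeed 145.6 kt
Leg 2: desired track 45.8°; wind correction +25.5° → command heading 71.3°, groundspeed 102.4 kt
Leg 3: desired track 214.4°; wind correction -24.1° → command heading 190.3°, groundspeed 80.4 kt
Leg 4: desired track 85.3°; wind correction +22.0° → command heading 107.3°, groundspeed 74.5 kt
Leg 5: desired track 9.7°; wind correction +17.9° → command heading 27.6°, groundspeed 133.0 kt

Leg 1: heading=0.0°, groundspeed=145.6 kt
Leg 2: heading=71.3°, groundspeed=102.4 kt
Leg 3: heading=190.3°, groundspeed=80.4 kt
Leg 4: heading=107.3°, groundspeed=74.5 kt
Leg 5: heading=27.6°, groundspeed=133.0 kt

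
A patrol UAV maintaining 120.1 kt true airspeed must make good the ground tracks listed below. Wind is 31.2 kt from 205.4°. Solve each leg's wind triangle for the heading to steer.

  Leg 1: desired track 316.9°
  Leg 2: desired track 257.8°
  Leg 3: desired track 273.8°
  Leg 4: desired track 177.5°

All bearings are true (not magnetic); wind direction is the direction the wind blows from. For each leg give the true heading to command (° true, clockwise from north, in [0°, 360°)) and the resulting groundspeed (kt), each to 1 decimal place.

Leg 1: heading=302.9°, groundspeed=128.0 kt
Leg 2: heading=245.9°, groundspeed=98.5 kt
Leg 3: heading=259.8°, groundspeed=105.1 kt
Leg 4: heading=184.5°, groundspeed=91.6 kt

Leg 1: desired track 316.9°; wind correction -14.0° → command heading 302.9°, groundspeed 128.0 kt
Leg 2: desired track 257.8°; wind correction -11.9° → command heading 245.9°, groundspeed 98.5 kt
Leg 3: desired track 273.8°; wind correction -14.0° → command heading 259.8°, groundspeed 105.1 kt
Leg 4: desired track 177.5°; wind correction +7.0° → command heading 184.5°, groundspeed 91.6 kt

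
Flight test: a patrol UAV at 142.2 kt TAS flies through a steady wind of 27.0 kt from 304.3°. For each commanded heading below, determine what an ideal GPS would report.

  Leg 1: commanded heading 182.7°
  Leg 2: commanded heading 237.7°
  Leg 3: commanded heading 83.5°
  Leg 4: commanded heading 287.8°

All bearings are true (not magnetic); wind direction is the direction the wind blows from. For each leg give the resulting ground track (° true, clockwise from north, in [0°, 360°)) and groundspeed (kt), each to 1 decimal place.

Leg 1: heading 182.7°; drift -8.4° → track 174.3°, groundspeed 158.0 kt
Leg 2: heading 237.7°; drift -10.7° → track 227.0°, groundspeed 133.8 kt
Leg 3: heading 83.5°; drift +6.2° → track 89.7°, groundspeed 163.6 kt
Leg 4: heading 287.8°; drift -3.8° → track 284.0°, groundspeed 116.6 kt

Leg 1: track=174.3°, groundspeed=158.0 kt
Leg 2: track=227.0°, groundspeed=133.8 kt
Leg 3: track=89.7°, groundspeed=163.6 kt
Leg 4: track=284.0°, groundspeed=116.6 kt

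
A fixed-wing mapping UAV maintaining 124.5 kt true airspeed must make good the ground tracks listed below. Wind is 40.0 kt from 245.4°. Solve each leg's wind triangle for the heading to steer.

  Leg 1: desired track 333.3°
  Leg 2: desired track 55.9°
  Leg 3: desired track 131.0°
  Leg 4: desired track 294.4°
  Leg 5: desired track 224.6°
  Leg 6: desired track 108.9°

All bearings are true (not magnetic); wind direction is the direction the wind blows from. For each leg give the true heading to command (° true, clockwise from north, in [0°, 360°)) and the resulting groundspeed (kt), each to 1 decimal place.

Leg 1: heading=314.6°, groundspeed=116.4 kt
Leg 2: heading=52.9°, groundspeed=163.8 kt
Leg 3: heading=148.0°, groundspeed=135.6 kt
Leg 4: heading=280.4°, groundspeed=94.5 kt
Leg 5: heading=231.2°, groundspeed=86.3 kt
Leg 6: heading=121.7°, groundspeed=150.4 kt

Leg 1: desired track 333.3°; wind correction -18.7° → command heading 314.6°, groundspeed 116.4 kt
Leg 2: desired track 55.9°; wind correction -3.0° → command heading 52.9°, groundspeed 163.8 kt
Leg 3: desired track 131.0°; wind correction +17.0° → command heading 148.0°, groundspeed 135.6 kt
Leg 4: desired track 294.4°; wind correction -14.0° → command heading 280.4°, groundspeed 94.5 kt
Leg 5: desired track 224.6°; wind correction +6.6° → command heading 231.2°, groundspeed 86.3 kt
Leg 6: desired track 108.9°; wind correction +12.8° → command heading 121.7°, groundspeed 150.4 kt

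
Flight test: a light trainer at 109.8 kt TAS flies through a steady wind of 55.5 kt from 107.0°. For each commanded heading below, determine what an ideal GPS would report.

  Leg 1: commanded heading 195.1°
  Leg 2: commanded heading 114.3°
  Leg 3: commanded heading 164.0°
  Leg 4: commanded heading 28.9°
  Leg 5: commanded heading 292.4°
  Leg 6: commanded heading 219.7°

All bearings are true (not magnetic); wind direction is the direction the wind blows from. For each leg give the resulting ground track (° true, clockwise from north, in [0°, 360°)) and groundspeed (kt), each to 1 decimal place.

Leg 1: heading 195.1°; drift +27.2° → track 222.3°, groundspeed 121.4 kt
Leg 2: heading 114.3°; drift +7.3° → track 121.6°, groundspeed 55.2 kt
Leg 3: heading 164.0°; drift +30.3° → track 194.3°, groundspeed 92.2 kt
Leg 4: heading 28.9°; drift -28.9° → track 0.0°, groundspeed 112.4 kt
Leg 5: heading 292.4°; drift -1.8° → track 290.6°, groundspeed 165.1 kt
Leg 6: heading 219.7°; drift +21.3° → track 241.0°, groundspeed 140.9 kt

Leg 1: track=222.3°, groundspeed=121.4 kt
Leg 2: track=121.6°, groundspeed=55.2 kt
Leg 3: track=194.3°, groundspeed=92.2 kt
Leg 4: track=0.0°, groundspeed=112.4 kt
Leg 5: track=290.6°, groundspeed=165.1 kt
Leg 6: track=241.0°, groundspeed=140.9 kt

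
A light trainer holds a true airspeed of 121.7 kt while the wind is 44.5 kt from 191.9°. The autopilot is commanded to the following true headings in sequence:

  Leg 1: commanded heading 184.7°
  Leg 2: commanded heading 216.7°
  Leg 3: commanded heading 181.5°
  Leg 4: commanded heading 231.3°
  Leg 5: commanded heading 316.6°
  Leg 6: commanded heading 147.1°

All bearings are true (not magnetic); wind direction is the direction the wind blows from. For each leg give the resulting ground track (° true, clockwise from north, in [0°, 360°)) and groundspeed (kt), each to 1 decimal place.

Leg 1: track=180.6°, groundspeed=77.8 kt
Leg 2: track=229.6°, groundspeed=83.4 kt
Leg 3: track=175.6°, groundspeed=78.3 kt
Leg 4: track=249.2°, groundspeed=91.8 kt
Leg 5: track=330.6°, groundspeed=151.5 kt
Leg 6: track=127.9°, groundspeed=95.4 kt

Leg 1: heading 184.7°; drift -4.1° → track 180.6°, groundspeed 77.8 kt
Leg 2: heading 216.7°; drift +12.9° → track 229.6°, groundspeed 83.4 kt
Leg 3: heading 181.5°; drift -5.9° → track 175.6°, groundspeed 78.3 kt
Leg 4: heading 231.3°; drift +17.9° → track 249.2°, groundspeed 91.8 kt
Leg 5: heading 316.6°; drift +14.0° → track 330.6°, groundspeed 151.5 kt
Leg 6: heading 147.1°; drift -19.2° → track 127.9°, groundspeed 95.4 kt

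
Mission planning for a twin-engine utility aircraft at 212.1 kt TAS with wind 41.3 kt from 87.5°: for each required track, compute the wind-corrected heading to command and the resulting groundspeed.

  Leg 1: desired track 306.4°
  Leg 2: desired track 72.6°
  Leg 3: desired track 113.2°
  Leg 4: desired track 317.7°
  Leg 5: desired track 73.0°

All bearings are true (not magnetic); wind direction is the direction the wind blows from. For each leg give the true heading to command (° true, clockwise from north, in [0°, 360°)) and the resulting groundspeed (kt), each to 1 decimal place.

Leg 1: desired track 306.4°; wind correction +7.0° → command heading 313.4°, groundspeed 242.6 kt
Leg 2: desired track 72.6°; wind correction +2.9° → command heading 75.5°, groundspeed 171.9 kt
Leg 3: desired track 113.2°; wind correction -4.8° → command heading 108.4°, groundspeed 174.1 kt
Leg 4: desired track 317.7°; wind correction +8.6° → command heading 326.3°, groundspeed 236.1 kt
Leg 5: desired track 73.0°; wind correction +2.8° → command heading 75.8°, groundspeed 171.9 kt

Leg 1: heading=313.4°, groundspeed=242.6 kt
Leg 2: heading=75.5°, groundspeed=171.9 kt
Leg 3: heading=108.4°, groundspeed=174.1 kt
Leg 4: heading=326.3°, groundspeed=236.1 kt
Leg 5: heading=75.8°, groundspeed=171.9 kt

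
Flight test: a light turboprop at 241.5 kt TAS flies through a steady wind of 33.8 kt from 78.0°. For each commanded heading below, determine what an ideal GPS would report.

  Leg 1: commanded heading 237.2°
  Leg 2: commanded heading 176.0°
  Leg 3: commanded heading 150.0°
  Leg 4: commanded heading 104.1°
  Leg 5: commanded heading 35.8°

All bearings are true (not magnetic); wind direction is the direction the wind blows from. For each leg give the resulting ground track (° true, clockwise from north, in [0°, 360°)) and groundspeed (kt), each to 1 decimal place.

Leg 1: track=239.7°, groundspeed=273.4 kt
Leg 2: track=183.7°, groundspeed=248.5 kt
Leg 3: track=157.9°, groundspeed=233.3 kt
Leg 4: track=108.1°, groundspeed=211.7 kt
Leg 5: track=29.8°, groundspeed=217.6 kt

Leg 1: heading 237.2°; drift +2.5° → track 239.7°, groundspeed 273.4 kt
Leg 2: heading 176.0°; drift +7.7° → track 183.7°, groundspeed 248.5 kt
Leg 3: heading 150.0°; drift +7.9° → track 157.9°, groundspeed 233.3 kt
Leg 4: heading 104.1°; drift +4.0° → track 108.1°, groundspeed 211.7 kt
Leg 5: heading 35.8°; drift -6.0° → track 29.8°, groundspeed 217.6 kt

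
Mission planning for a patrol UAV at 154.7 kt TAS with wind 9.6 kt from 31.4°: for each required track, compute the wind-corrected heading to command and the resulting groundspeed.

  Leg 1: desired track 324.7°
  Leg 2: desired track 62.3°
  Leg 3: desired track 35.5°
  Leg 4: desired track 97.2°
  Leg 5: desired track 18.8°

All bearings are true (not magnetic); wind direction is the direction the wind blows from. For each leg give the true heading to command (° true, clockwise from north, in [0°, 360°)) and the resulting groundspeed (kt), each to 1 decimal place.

Leg 1: desired track 324.7°; wind correction +3.3° → command heading 328.0°, groundspeed 150.7 kt
Leg 2: desired track 62.3°; wind correction -1.8° → command heading 60.5°, groundspeed 146.4 kt
Leg 3: desired track 35.5°; wind correction -0.3° → command heading 35.2°, groundspeed 145.1 kt
Leg 4: desired track 97.2°; wind correction -3.2° → command heading 94.0°, groundspeed 150.5 kt
Leg 5: desired track 18.8°; wind correction +0.8° → command heading 19.6°, groundspeed 145.3 kt

Leg 1: heading=328.0°, groundspeed=150.7 kt
Leg 2: heading=60.5°, groundspeed=146.4 kt
Leg 3: heading=35.2°, groundspeed=145.1 kt
Leg 4: heading=94.0°, groundspeed=150.5 kt
Leg 5: heading=19.6°, groundspeed=145.3 kt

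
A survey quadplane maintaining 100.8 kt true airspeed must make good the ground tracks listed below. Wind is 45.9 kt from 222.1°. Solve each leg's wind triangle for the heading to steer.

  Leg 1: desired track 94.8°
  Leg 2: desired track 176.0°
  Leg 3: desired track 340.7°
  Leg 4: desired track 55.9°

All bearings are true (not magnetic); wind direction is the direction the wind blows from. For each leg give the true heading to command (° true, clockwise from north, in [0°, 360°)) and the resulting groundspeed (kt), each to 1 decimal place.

Leg 1: desired track 94.8°; wind correction +21.2° → command heading 116.0°, groundspeed 121.8 kt
Leg 2: desired track 176.0°; wind correction +19.2° → command heading 195.2°, groundspeed 63.4 kt
Leg 3: desired track 340.7°; wind correction -23.6° → command heading 317.1°, groundspeed 114.4 kt
Leg 4: desired track 55.9°; wind correction +6.2° → command heading 62.1°, groundspeed 144.8 kt

Leg 1: heading=116.0°, groundspeed=121.8 kt
Leg 2: heading=195.2°, groundspeed=63.4 kt
Leg 3: heading=317.1°, groundspeed=114.4 kt
Leg 4: heading=62.1°, groundspeed=144.8 kt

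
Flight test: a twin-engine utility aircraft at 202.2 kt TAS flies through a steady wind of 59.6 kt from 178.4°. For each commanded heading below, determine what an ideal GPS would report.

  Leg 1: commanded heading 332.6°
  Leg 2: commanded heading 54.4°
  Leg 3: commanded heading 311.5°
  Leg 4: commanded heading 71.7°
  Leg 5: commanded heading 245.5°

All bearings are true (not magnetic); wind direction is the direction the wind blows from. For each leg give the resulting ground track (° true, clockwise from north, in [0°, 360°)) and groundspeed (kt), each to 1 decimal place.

Leg 1: heading 332.6°; drift +5.8° → track 338.4°, groundspeed 257.2 kt
Leg 2: heading 54.4°; drift -11.8° → track 42.6°, groundspeed 240.7 kt
Leg 3: heading 311.5°; drift +10.2° → track 321.7°, groundspeed 246.8 kt
Leg 4: heading 71.7°; drift -14.6° → track 57.1°, groundspeed 226.6 kt
Leg 5: heading 245.5°; drift +17.1° → track 262.6°, groundspeed 187.2 kt

Leg 1: track=338.4°, groundspeed=257.2 kt
Leg 2: track=42.6°, groundspeed=240.7 kt
Leg 3: track=321.7°, groundspeed=246.8 kt
Leg 4: track=57.1°, groundspeed=226.6 kt
Leg 5: track=262.6°, groundspeed=187.2 kt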